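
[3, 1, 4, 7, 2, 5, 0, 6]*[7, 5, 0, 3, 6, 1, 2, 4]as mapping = [0→3, 1→5, 2→6, 3→4, 4→0, 5→1, 6→7, 7→2]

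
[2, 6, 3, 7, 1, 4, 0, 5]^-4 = [5, 3, 4, 1, 2, 0, 7, 6]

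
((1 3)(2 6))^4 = ()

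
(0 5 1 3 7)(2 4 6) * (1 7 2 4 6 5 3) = (0 3 2 6 4 5 7)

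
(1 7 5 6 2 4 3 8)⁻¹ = (1 8 3 4 2 6 5 7)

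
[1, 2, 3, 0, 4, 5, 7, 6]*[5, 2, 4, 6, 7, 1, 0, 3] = [2, 4, 6, 5, 7, 1, 3, 0]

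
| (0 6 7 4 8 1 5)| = 7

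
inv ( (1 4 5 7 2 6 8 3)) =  (1 3 8 6 2 7 5 4)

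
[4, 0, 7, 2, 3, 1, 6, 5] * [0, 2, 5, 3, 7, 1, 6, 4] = [7, 0, 4, 5, 3, 2, 6, 1]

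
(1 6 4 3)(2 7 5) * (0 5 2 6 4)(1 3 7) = (0 5 6)(1 4 7 2)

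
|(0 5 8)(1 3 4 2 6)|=15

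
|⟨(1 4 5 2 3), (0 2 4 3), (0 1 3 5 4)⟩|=120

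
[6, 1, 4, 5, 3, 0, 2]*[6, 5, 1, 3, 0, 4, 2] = [2, 5, 0, 4, 3, 6, 1]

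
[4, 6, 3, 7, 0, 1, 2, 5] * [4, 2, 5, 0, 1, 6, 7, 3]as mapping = [0→1, 1→7, 2→0, 3→3, 4→4, 5→2, 6→5, 7→6]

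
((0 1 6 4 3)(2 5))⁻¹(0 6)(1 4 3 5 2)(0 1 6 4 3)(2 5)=(0 2 5 6 3)(1 4)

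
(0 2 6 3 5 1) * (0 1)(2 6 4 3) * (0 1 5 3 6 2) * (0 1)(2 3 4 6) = (0 3 4 2 6 1 5)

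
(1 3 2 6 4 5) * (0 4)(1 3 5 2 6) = (0 4 2 1 5 3 6)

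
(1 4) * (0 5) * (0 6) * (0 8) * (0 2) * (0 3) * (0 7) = (0 5 6 8 2 3 7)(1 4)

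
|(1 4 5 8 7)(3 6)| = 10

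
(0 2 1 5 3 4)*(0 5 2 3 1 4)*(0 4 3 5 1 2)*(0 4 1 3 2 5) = (1 4 3)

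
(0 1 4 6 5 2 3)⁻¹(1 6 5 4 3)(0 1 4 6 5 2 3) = (0 4 5 2 6)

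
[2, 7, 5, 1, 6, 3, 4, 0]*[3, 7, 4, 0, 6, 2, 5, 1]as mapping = [0→4, 1→1, 2→2, 3→7, 4→5, 5→0, 6→6, 7→3]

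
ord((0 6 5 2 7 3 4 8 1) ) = 9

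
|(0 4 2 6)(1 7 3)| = 12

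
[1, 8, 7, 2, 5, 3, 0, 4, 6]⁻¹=[6, 0, 3, 5, 7, 4, 8, 2, 1]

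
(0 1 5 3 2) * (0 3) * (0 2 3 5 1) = (2 5)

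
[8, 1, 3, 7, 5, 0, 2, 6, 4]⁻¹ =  [5, 1, 6, 2, 8, 4, 7, 3, 0]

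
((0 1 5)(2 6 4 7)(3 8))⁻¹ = (0 5 1)(2 7 4 6)(3 8)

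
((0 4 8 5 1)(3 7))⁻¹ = (0 1 5 8 4)(3 7)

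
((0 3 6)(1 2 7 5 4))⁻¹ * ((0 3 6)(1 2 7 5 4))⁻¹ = (0 3 6)(1 5 2 4 7)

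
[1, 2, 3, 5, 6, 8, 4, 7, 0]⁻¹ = [8, 0, 1, 2, 6, 3, 4, 7, 5]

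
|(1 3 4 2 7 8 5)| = 7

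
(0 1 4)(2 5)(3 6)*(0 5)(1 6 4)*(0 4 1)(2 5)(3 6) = (0 3 1)(2 4)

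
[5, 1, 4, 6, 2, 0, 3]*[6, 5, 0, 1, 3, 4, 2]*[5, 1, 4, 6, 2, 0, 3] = [2, 0, 6, 4, 5, 3, 1]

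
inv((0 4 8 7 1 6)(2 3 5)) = (0 6 1 7 8 4)(2 5 3)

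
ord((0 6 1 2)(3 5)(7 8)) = 4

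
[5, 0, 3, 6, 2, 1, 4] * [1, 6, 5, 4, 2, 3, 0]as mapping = [0→3, 1→1, 2→4, 3→0, 4→5, 5→6, 6→2]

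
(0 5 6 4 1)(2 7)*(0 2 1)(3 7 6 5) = (0 3 7 1 2 6 4)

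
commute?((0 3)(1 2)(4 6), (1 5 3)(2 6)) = no:(0 3)(1 2)(4 6)*(1 5 3)(2 6) = (0 1 6 4 2 5 3), (1 5 3)(2 6)*(0 3)(1 2)(4 6) = (0 3 2 4 6 1 5)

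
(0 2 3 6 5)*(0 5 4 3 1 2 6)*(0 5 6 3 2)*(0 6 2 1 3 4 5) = (0 4 1 6 5 2 3)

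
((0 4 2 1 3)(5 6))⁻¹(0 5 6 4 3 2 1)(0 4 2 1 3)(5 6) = (0 1 3 4 6 5 2)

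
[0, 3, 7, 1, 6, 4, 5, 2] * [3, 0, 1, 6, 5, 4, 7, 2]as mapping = [0→3, 1→6, 2→2, 3→0, 4→7, 5→5, 6→4, 7→1]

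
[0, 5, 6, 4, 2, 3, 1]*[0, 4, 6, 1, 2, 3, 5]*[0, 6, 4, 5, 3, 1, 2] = [0, 5, 1, 4, 2, 6, 3]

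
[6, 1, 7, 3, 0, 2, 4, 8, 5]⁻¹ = [4, 1, 5, 3, 6, 8, 0, 2, 7]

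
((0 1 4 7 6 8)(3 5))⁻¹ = (0 8 6 7 4 1)(3 5)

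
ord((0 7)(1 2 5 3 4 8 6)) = 14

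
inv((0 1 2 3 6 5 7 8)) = (0 8 7 5 6 3 2 1)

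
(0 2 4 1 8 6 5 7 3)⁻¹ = (0 3 7 5 6 8 1 4 2)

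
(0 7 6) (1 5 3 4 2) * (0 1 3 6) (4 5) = (0 7) (1 4 2 3 5 6) 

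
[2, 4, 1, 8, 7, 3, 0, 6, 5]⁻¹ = [6, 2, 0, 5, 1, 8, 7, 4, 3]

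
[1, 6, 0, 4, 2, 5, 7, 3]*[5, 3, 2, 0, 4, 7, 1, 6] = [3, 1, 5, 4, 2, 7, 6, 0]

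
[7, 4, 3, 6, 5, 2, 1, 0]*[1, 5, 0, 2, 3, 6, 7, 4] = [4, 3, 2, 7, 6, 0, 5, 1]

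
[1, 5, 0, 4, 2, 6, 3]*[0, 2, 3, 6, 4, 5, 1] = [2, 5, 0, 4, 3, 1, 6] 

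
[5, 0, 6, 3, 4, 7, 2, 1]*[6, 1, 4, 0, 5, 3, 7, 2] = [3, 6, 7, 0, 5, 2, 4, 1]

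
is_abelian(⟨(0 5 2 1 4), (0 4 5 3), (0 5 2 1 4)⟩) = no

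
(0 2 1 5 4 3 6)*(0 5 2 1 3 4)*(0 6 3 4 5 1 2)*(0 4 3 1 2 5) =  (0 5 6 2 3 1 4)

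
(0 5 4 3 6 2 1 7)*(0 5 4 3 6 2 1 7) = (0 4 6 1)(2 7 5 3)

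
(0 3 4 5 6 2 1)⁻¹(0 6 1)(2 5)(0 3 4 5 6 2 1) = (0 3 2)(1 6)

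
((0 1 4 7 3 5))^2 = (0 4 3)(1 7 5)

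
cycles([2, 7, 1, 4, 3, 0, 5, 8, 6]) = (0 2 1 7 8 6 5)(3 4)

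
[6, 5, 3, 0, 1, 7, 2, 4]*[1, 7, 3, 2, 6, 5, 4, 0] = [4, 5, 2, 1, 7, 0, 3, 6]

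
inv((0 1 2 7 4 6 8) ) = (0 8 6 4 7 2 1) 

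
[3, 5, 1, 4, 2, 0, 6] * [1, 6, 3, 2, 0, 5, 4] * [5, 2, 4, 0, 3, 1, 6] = [4, 1, 6, 5, 0, 2, 3]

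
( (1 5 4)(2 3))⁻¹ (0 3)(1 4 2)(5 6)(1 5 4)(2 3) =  (0 2)(1 3 5)(4 6)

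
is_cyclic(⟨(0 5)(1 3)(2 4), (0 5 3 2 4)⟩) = no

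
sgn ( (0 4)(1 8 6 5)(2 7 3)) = 1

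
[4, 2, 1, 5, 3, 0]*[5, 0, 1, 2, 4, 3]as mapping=[0→4, 1→1, 2→0, 3→3, 4→2, 5→5]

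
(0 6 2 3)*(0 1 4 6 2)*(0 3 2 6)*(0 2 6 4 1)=(0 4 2 6 3)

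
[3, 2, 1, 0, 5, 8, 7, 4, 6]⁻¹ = [3, 2, 1, 0, 7, 4, 8, 6, 5]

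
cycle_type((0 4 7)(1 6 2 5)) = 3.4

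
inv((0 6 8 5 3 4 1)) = (0 1 4 3 5 8 6)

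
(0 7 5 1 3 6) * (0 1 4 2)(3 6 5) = (0 7 3 5 4 2)(1 6)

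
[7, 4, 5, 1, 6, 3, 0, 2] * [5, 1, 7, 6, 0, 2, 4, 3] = [3, 0, 2, 1, 4, 6, 5, 7]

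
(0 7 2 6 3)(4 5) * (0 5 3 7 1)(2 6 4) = (0 1)(2 4 3 5)(6 7)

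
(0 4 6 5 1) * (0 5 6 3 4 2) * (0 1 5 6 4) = (0 2 1 6 4 3)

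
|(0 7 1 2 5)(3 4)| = 10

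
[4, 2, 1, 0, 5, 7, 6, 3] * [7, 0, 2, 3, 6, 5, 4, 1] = [6, 2, 0, 7, 5, 1, 4, 3]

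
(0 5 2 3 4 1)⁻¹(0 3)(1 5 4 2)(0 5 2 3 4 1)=(0 2 1 3)(4 5)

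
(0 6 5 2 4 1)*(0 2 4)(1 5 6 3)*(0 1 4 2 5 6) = (0 3 4 6)(1 5 2)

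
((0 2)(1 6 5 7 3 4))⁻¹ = (0 2)(1 4 3 7 5 6)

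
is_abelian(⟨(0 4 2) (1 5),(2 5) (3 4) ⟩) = no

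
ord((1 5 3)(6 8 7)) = 3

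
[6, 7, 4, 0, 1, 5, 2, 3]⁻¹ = [3, 4, 6, 7, 2, 5, 0, 1]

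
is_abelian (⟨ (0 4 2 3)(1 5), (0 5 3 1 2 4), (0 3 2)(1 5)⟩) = no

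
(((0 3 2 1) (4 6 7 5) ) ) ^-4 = () 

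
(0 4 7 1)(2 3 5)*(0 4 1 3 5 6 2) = (0 1 4 7 3 6 2 5)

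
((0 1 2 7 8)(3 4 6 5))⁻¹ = (0 8 7 2 1)(3 5 6 4)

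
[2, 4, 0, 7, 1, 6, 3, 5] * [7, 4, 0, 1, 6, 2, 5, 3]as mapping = [0→0, 1→6, 2→7, 3→3, 4→4, 5→5, 6→1, 7→2]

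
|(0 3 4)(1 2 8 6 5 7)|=6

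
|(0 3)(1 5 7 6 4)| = 10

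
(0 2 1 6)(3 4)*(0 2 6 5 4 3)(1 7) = (0 6 2 7 1 5 4)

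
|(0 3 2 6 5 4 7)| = 7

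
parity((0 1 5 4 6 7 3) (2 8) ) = odd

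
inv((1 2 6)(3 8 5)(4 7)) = (1 6 2)(3 5 8)(4 7)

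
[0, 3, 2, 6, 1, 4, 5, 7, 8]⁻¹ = [0, 4, 2, 1, 5, 6, 3, 7, 8]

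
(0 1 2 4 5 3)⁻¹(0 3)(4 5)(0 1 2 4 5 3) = (0 1)(3 5)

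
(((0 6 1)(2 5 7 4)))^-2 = (0 6 1)(2 7)(4 5)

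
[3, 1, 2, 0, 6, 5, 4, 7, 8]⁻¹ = [3, 1, 2, 0, 6, 5, 4, 7, 8]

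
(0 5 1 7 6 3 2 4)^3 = (0 7 2 5 6 4 1 3)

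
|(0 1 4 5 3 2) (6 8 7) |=6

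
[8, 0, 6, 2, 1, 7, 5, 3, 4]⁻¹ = [1, 4, 3, 7, 8, 6, 2, 5, 0]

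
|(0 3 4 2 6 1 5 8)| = 8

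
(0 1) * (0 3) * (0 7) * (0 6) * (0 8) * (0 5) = (0 1 3 7 6 8 5)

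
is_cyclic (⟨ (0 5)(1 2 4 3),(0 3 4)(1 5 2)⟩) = no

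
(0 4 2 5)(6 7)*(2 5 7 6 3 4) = (0 2 7 3 4 5)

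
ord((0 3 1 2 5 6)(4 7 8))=6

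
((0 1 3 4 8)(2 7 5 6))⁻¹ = (0 8 4 3 1)(2 6 5 7)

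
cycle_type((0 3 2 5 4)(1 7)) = 2.5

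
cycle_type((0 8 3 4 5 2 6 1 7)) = 9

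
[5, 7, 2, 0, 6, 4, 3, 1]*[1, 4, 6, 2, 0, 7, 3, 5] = [7, 5, 6, 1, 3, 0, 2, 4]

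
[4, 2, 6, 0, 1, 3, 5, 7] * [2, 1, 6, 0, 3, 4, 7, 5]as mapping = [0→3, 1→6, 2→7, 3→2, 4→1, 5→0, 6→4, 7→5]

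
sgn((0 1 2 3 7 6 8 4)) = -1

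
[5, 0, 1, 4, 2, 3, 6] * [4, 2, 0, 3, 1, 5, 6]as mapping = [0→5, 1→4, 2→2, 3→1, 4→0, 5→3, 6→6]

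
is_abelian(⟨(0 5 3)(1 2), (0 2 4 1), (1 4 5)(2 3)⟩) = no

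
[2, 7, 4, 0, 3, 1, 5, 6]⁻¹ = [3, 5, 0, 4, 2, 6, 7, 1]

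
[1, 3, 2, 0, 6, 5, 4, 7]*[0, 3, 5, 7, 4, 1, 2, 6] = [3, 7, 5, 0, 2, 1, 4, 6]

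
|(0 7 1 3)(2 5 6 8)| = 4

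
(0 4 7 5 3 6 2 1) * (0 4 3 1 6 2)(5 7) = (0 3 2 6)(1 4 5)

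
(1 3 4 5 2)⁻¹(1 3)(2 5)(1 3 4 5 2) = (1 2)(3 4)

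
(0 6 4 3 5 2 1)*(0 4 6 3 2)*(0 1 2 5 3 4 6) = (0 4 5 1 6)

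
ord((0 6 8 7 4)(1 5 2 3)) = 20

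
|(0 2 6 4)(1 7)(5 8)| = 4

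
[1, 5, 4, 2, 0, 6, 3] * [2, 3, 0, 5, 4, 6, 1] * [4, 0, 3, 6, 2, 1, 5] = [6, 5, 2, 4, 3, 0, 1]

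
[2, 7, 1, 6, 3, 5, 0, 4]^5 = [3, 0, 6, 7, 1, 5, 4, 2]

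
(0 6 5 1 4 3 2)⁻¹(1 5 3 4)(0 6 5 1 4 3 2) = (1 2 3 4)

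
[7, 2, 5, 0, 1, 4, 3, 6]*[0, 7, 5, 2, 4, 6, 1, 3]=[3, 5, 6, 0, 7, 4, 2, 1]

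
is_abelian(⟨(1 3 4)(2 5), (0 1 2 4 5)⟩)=no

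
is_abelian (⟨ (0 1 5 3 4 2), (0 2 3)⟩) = no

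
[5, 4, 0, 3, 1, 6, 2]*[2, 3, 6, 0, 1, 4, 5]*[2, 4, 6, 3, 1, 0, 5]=[1, 4, 6, 2, 3, 0, 5]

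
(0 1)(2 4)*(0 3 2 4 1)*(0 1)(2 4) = (0 1 3 4 2)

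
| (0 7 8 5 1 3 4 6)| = 8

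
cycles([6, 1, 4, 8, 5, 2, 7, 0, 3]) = (0 6 7)(2 4 5)(3 8)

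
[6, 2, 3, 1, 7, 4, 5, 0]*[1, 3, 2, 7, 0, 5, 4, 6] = [4, 2, 7, 3, 6, 0, 5, 1]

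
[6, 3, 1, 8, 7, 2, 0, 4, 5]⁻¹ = [6, 2, 5, 1, 7, 8, 0, 4, 3]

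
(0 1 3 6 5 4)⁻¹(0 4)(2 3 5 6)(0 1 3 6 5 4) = (0 1)(2 6 4 5)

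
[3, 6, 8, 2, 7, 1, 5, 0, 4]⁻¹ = [7, 5, 3, 0, 8, 6, 1, 4, 2]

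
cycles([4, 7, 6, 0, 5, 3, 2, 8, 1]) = (0 4 5 3)(1 7 8)(2 6)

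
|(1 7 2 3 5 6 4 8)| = 8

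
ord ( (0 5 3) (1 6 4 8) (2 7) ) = 12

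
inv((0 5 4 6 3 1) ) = (0 1 3 6 4 5) 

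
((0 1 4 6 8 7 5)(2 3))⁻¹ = (0 5 7 8 6 4 1)(2 3)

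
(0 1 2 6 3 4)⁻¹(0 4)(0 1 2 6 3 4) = (0 1)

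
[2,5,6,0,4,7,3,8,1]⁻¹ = [3,8,0,6,4,1,2,5,7]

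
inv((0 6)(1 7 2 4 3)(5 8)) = (0 6)(1 3 4 2 7)(5 8)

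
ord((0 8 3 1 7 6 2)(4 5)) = 14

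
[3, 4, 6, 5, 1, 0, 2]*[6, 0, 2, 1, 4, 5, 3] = [1, 4, 3, 5, 0, 6, 2]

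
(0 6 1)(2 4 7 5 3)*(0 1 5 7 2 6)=(2 4)(3 6 5)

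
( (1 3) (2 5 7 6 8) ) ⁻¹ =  (1 3) (2 8 6 7 5) 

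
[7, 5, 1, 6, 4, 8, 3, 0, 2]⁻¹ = [7, 2, 8, 6, 4, 1, 3, 0, 5]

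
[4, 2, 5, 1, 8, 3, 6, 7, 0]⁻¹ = [8, 3, 1, 5, 0, 2, 6, 7, 4]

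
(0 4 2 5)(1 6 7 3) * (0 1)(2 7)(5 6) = (0 4 7 3)(1 5)(2 6)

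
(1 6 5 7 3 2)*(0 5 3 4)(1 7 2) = (0 5 2 7 4)(1 6 3)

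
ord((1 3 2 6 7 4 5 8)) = 8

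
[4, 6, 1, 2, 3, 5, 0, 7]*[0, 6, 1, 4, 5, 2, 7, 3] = [5, 7, 6, 1, 4, 2, 0, 3]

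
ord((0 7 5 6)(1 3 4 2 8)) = 20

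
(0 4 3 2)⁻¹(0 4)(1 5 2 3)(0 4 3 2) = (0 2 1 5)(3 4)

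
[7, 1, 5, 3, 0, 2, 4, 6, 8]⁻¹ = [4, 1, 5, 3, 6, 2, 7, 0, 8]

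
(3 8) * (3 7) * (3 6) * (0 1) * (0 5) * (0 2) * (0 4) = (0 1 5 2 4)(3 8 7 6)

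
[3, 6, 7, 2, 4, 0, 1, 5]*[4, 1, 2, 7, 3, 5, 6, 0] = [7, 6, 0, 2, 3, 4, 1, 5]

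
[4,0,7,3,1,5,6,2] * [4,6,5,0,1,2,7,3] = [1,4,3,0,6,2,7,5] 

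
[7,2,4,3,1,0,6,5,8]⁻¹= [5,4,1,3,2,7,6,0,8]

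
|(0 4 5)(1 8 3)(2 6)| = 6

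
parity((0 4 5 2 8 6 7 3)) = odd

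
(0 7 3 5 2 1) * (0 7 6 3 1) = (0 6 3 5 2)(1 7)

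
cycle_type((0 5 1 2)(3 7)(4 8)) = 2^2.4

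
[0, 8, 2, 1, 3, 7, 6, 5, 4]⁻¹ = [0, 3, 2, 4, 8, 7, 6, 5, 1]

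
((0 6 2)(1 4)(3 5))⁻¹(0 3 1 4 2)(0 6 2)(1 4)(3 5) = (0 6 5 4 1)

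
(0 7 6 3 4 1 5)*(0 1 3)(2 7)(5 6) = (0 2 7 5 1 6)(3 4)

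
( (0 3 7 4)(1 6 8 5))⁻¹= (0 4 7 3)(1 5 8 6)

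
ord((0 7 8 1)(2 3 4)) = 12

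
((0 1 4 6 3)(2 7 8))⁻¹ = (0 3 6 4 1)(2 8 7)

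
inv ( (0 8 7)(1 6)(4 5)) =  (0 7 8)(1 6)(4 5)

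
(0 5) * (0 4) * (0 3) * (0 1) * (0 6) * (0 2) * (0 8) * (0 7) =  (0 5 4 3 1 6 2 8 7)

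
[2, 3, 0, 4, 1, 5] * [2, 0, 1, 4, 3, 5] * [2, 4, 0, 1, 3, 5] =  [4, 3, 0, 1, 2, 5]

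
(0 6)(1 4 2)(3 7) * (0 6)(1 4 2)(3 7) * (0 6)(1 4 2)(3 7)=(0 6)(3 7)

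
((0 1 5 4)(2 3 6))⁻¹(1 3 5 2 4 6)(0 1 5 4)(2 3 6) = (0 2 5 6 4 3)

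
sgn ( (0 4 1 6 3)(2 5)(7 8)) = 1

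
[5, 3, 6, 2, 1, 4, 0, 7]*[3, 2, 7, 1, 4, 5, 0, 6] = [5, 1, 0, 7, 2, 4, 3, 6]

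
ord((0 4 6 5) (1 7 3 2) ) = 4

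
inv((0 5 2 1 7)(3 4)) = (0 7 1 2 5)(3 4)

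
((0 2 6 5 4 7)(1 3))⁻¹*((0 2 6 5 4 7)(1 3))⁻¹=(0 4 6)(2 7 5)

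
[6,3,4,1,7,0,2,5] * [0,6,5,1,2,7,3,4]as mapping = [0→3,1→1,2→2,3→6,4→4,5→0,6→5,7→7]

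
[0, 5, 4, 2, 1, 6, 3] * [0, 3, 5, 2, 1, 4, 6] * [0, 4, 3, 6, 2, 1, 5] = [0, 2, 4, 1, 6, 5, 3]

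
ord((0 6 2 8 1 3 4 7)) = 8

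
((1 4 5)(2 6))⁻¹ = (1 5 4)(2 6)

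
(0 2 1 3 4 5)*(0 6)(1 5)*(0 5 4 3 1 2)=(2 4)(5 6)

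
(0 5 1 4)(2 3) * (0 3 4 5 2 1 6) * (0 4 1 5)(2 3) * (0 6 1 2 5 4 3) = (1 6 3 4 5)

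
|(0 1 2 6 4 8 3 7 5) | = 9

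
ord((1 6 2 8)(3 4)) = 4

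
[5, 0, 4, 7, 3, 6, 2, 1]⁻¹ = [1, 7, 6, 4, 2, 0, 5, 3]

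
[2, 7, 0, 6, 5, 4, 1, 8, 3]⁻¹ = [2, 6, 0, 8, 5, 4, 3, 1, 7]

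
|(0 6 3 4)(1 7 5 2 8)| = 20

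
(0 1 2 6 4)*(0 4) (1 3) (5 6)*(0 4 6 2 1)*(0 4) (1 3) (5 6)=(0 1 3 4 5 2 6) 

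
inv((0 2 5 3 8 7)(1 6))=(0 7 8 3 5 2)(1 6)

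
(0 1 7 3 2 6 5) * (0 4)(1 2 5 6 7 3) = (0 2 7 1 3 5 4)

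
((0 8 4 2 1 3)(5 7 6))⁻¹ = (0 3 1 2 4 8)(5 6 7)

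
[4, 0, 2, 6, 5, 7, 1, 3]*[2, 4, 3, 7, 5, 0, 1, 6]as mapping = [0→5, 1→2, 2→3, 3→1, 4→0, 5→6, 6→4, 7→7]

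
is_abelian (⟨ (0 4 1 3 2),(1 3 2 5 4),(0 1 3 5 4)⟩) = no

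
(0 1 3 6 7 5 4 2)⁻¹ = (0 2 4 5 7 6 3 1)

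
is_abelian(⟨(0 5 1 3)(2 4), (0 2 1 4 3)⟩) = no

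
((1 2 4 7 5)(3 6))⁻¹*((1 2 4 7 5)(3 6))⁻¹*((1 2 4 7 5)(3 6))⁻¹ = (1 4 5 2 7)(3 6)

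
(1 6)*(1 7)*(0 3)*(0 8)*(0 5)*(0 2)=(0 3 8 5 2)(1 6 7)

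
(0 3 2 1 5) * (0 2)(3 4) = (0 4 3)(1 5 2)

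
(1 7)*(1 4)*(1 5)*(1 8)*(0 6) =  (0 6)(1 7 4 5 8)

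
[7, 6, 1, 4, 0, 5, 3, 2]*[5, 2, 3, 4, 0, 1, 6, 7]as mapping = [0→7, 1→6, 2→2, 3→0, 4→5, 5→1, 6→4, 7→3]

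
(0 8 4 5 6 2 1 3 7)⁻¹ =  (0 7 3 1 2 6 5 4 8)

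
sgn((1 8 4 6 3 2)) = -1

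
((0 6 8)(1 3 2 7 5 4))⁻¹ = (0 8 6)(1 4 5 7 2 3)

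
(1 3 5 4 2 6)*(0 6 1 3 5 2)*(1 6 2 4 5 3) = (0 2 6 1 3 4)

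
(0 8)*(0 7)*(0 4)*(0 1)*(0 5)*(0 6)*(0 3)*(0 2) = (0 8 7 4 1 5 6 3 2)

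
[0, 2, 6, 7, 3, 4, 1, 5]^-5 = [0, 2, 6, 4, 5, 7, 1, 3]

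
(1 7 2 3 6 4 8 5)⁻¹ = (1 5 8 4 6 3 2 7)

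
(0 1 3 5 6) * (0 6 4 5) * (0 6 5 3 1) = (3 6 5 4)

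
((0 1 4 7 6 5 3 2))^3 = (0 7 3 1 6 2 4 5)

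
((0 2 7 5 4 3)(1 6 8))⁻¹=(0 3 4 5 7 2)(1 8 6)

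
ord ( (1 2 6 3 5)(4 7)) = 10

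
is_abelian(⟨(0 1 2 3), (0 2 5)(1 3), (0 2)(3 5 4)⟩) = no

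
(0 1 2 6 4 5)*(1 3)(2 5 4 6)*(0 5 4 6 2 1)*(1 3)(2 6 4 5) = (0 1 5 2 3)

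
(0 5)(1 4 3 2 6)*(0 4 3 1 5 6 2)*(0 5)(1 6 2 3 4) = (0 2 3 5 1 4 6)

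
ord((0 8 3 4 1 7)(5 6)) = 6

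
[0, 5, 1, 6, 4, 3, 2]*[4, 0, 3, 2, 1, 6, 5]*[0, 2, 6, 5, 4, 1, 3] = [4, 3, 0, 1, 2, 6, 5]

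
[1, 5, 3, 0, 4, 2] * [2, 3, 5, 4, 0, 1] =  [3, 1, 4, 2, 0, 5]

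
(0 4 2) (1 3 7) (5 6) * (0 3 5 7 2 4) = (1 5 6 7) (2 3) 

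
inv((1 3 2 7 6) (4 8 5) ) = (1 6 7 2 3) (4 5 8) 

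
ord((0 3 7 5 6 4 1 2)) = 8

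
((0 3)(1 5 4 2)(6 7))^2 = (1 4)(2 5)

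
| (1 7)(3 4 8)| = 6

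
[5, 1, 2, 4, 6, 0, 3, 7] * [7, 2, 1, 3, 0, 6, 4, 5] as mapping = [0→6, 1→2, 2→1, 3→0, 4→4, 5→7, 6→3, 7→5] 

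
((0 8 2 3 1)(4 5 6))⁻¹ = (0 1 3 2 8)(4 6 5)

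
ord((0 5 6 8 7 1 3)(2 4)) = 14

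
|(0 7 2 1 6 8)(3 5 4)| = 6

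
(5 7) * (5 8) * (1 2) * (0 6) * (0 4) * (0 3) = (0 6 4 3)(1 2)(5 7 8)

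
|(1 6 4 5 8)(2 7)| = 10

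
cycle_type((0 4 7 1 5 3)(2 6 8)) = 3.6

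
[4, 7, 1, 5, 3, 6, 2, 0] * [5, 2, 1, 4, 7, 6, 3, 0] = [7, 0, 2, 6, 4, 3, 1, 5]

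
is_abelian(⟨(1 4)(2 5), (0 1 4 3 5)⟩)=no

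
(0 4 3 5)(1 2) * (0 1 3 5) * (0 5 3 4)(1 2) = (2 4 3 5)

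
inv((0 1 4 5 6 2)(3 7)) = (0 2 6 5 4 1)(3 7)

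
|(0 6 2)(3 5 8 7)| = 12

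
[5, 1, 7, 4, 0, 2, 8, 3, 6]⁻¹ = [4, 1, 5, 7, 3, 0, 8, 2, 6]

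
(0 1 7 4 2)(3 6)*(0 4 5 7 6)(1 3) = (0 3)(1 6)(2 4)(5 7)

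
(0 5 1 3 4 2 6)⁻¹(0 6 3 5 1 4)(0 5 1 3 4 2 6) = (0 4 1 3 2 5)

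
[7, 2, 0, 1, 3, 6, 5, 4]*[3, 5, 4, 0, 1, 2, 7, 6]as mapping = [0→6, 1→4, 2→3, 3→5, 4→0, 5→7, 6→2, 7→1]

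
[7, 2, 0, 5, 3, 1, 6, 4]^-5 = [4, 0, 7, 1, 5, 2, 6, 3]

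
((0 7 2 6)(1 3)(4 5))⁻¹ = (0 6 2 7)(1 3)(4 5)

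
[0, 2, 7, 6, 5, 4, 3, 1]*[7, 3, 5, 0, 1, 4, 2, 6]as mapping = [0→7, 1→5, 2→6, 3→2, 4→4, 5→1, 6→0, 7→3]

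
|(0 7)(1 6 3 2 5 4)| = 6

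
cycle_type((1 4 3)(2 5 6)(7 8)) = 2.3^2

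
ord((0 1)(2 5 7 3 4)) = 10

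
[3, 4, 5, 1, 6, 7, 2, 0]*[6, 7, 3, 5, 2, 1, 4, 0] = [5, 2, 1, 7, 4, 0, 3, 6]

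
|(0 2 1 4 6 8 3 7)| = 8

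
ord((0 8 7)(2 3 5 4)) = 12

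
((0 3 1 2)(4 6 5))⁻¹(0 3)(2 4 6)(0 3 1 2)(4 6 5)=(0 6 5)(1 3)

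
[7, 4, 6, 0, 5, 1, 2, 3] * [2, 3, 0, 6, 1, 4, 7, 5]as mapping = [0→5, 1→1, 2→7, 3→2, 4→4, 5→3, 6→0, 7→6]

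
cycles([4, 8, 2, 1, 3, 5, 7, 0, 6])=(0 4 3 1 8 6 7)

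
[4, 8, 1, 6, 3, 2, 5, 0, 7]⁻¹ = [7, 2, 5, 4, 0, 6, 3, 8, 1]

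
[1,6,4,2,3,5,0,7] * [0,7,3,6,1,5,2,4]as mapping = [0→7,1→2,2→1,3→3,4→6,5→5,6→0,7→4]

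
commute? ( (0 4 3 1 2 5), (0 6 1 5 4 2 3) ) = no: (0 4 3 1 2 5) * (0 6 1 5 4 2 3) = (0 2 4) (1 3 5 6), (0 6 1 5 4 2 3) * (0 4 3 1 2 5) = (0 6 2 1) (3 4 5) 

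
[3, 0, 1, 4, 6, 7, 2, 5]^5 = [1, 2, 6, 0, 3, 7, 4, 5]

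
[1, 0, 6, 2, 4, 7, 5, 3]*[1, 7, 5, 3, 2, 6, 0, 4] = [7, 1, 0, 5, 2, 4, 6, 3]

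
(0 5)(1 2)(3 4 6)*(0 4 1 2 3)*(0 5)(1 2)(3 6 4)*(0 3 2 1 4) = (0 3 1 6 5 2 4)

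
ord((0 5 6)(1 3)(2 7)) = 6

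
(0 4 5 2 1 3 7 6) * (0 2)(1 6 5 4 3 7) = (0 3 1 7 5)(2 6)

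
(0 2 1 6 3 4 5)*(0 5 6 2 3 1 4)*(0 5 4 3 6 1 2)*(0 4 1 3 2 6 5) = (0 5 1 4 3)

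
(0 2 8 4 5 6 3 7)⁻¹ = (0 7 3 6 5 4 8 2)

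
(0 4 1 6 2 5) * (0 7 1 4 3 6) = (0 3 6 2 5 7 1)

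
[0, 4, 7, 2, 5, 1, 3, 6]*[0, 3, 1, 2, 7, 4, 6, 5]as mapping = [0→0, 1→7, 2→5, 3→1, 4→4, 5→3, 6→2, 7→6]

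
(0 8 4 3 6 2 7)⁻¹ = (0 7 2 6 3 4 8)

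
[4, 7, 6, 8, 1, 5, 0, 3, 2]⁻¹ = [6, 4, 8, 7, 0, 5, 2, 1, 3]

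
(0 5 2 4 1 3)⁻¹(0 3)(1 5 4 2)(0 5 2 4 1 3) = (0 5)(1 4 3 2)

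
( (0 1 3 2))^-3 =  (0 1 3 2)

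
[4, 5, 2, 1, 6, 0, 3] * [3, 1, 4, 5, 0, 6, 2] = [0, 6, 4, 1, 2, 3, 5]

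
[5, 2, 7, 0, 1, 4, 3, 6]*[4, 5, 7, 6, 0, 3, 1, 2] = [3, 7, 2, 4, 5, 0, 6, 1]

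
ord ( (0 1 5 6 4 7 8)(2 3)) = 14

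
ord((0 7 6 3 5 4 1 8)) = 8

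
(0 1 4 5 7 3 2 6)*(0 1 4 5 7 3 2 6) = (0 4 7 2)(1 5 3 6)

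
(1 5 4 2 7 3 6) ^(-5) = (1 4 7 6 5 2 3) 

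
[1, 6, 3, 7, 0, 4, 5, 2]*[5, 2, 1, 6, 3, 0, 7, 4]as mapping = [0→2, 1→7, 2→6, 3→4, 4→5, 5→3, 6→0, 7→1]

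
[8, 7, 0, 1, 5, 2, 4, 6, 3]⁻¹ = [2, 3, 5, 8, 6, 4, 7, 1, 0]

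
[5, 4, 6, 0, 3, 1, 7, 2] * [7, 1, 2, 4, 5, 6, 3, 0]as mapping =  [0→6, 1→5, 2→3, 3→7, 4→4, 5→1, 6→0, 7→2]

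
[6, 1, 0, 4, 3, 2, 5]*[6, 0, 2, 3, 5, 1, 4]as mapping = [0→4, 1→0, 2→6, 3→5, 4→3, 5→2, 6→1]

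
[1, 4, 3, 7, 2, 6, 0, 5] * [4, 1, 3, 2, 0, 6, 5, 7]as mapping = [0→1, 1→0, 2→2, 3→7, 4→3, 5→5, 6→4, 7→6]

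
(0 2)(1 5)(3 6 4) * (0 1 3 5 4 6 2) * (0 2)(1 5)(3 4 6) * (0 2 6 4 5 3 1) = (0 6 1 4)(2 3)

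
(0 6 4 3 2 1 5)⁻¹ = (0 5 1 2 3 4 6)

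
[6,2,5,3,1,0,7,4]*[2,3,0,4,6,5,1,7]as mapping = [0→1,1→0,2→5,3→4,4→3,5→2,6→7,7→6]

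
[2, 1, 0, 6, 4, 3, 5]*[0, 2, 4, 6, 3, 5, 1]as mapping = [0→4, 1→2, 2→0, 3→1, 4→3, 5→6, 6→5]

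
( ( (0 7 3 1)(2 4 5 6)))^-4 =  ()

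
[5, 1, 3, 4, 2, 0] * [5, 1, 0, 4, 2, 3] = [3, 1, 4, 2, 0, 5]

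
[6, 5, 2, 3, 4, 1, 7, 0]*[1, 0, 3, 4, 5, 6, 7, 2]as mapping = [0→7, 1→6, 2→3, 3→4, 4→5, 5→0, 6→2, 7→1]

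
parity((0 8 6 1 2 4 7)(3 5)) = odd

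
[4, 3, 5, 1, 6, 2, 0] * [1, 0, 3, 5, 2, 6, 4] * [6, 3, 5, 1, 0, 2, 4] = [5, 2, 4, 6, 0, 1, 3]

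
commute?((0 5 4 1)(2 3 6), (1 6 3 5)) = no:(0 5 4 1)(2 3 6) * (1 6 3 5) = (0 1)(2 5 4 6), (1 6 3 5) * (0 5 4 1)(2 3 6) = (0 5)(1 2 3 4)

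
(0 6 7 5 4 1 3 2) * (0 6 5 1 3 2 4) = (0 5)(1 2 6 7)(3 4)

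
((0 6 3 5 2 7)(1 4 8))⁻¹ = (0 7 2 5 3 6)(1 8 4)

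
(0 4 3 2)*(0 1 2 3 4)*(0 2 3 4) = (0 2 1 3 4) 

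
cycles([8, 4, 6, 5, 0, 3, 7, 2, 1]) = (0 8 1 4)(2 6 7)(3 5)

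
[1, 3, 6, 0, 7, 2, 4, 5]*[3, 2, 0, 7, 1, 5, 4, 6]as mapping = [0→2, 1→7, 2→4, 3→3, 4→6, 5→0, 6→1, 7→5]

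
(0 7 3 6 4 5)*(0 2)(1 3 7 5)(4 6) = (0 5 2)(1 3 4)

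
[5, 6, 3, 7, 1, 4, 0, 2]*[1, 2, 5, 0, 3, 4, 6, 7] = [4, 6, 0, 7, 2, 3, 1, 5]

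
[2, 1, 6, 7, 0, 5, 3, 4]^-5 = [2, 1, 6, 7, 0, 5, 3, 4]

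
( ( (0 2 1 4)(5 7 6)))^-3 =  (0 2 1 4)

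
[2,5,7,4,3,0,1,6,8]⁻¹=[5,6,0,4,3,1,7,2,8]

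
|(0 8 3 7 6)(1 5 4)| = 15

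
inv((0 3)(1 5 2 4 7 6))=(0 3)(1 6 7 4 2 5)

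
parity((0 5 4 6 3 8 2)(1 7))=odd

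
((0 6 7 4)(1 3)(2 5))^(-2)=(0 7)(4 6)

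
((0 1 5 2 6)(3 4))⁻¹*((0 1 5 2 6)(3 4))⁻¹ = (0 2 1 6 5)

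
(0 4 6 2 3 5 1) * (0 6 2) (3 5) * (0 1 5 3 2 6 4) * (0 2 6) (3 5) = (0 2 5 3 6 1 4) 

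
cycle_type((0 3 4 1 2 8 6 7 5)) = 9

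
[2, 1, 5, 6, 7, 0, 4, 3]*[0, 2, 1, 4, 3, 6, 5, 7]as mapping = [0→1, 1→2, 2→6, 3→5, 4→7, 5→0, 6→3, 7→4]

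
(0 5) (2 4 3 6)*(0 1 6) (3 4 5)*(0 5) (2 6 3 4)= (0 4 2) (1 3 5) 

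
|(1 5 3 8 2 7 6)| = 7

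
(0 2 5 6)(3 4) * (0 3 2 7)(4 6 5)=(0 7)(2 4)(3 6)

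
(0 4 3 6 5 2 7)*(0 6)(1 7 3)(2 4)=(0 2 3)(1 7 6 5 4)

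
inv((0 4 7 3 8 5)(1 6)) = (0 5 8 3 7 4)(1 6)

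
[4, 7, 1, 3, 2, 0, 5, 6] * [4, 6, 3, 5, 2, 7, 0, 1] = [2, 1, 6, 5, 3, 4, 7, 0]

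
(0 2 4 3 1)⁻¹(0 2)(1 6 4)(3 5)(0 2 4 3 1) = (0 6 3)(1 5)(2 4)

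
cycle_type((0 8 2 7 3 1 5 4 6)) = 9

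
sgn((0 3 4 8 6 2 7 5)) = -1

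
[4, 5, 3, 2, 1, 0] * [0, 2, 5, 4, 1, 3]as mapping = [0→1, 1→3, 2→4, 3→5, 4→2, 5→0]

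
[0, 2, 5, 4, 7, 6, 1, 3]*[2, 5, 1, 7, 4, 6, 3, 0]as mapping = [0→2, 1→1, 2→6, 3→4, 4→0, 5→3, 6→5, 7→7]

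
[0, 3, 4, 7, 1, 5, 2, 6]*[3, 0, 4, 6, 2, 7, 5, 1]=[3, 6, 2, 1, 0, 7, 4, 5]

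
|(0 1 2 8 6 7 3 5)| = 8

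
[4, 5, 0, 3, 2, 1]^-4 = [2, 1, 4, 3, 0, 5]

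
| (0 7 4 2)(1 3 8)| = 12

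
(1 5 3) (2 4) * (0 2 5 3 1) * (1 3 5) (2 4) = (0 4 1 5 3) 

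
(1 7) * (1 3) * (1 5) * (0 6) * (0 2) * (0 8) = (0 6 2 8)(1 7 3 5)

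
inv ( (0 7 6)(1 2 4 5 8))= (0 6 7)(1 8 5 4 2)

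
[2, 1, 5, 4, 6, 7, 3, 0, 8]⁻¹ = [7, 1, 0, 6, 3, 2, 4, 5, 8]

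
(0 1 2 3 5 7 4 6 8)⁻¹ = (0 8 6 4 7 5 3 2 1)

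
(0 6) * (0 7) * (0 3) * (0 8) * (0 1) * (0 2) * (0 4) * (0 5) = (0 6 7 3 8 1 2 4 5)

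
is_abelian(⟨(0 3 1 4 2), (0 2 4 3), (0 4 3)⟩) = no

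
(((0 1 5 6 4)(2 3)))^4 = (0 4 6 5 1)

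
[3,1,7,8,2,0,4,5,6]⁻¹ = [5,1,4,0,6,7,8,2,3]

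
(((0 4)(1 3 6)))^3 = (0 4)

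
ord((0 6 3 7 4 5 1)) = 7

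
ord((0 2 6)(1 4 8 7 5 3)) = 6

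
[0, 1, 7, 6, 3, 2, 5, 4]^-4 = [0, 1, 4, 5, 6, 7, 2, 3]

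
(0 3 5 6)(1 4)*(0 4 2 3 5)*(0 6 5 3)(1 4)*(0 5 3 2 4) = (0 2 5 3 6 1 4)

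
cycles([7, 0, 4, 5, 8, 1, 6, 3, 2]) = (0 7 3 5 1)(2 4 8)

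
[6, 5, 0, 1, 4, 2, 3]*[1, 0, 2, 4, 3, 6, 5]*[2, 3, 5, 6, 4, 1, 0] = [1, 0, 3, 2, 6, 5, 4]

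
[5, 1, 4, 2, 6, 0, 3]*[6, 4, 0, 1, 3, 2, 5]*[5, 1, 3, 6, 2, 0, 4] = [3, 2, 6, 5, 0, 4, 1]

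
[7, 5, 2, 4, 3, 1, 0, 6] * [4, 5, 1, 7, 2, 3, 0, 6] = [6, 3, 1, 2, 7, 5, 4, 0]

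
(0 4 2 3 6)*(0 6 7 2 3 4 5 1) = (0 5 1)(2 4 3 7)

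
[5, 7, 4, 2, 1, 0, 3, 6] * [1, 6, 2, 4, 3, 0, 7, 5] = [0, 5, 3, 2, 6, 1, 4, 7] 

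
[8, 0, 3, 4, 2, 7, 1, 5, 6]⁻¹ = [1, 6, 4, 2, 3, 7, 8, 5, 0]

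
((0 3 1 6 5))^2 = (0 1 5 3 6)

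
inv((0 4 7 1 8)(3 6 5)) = (0 8 1 7 4)(3 5 6)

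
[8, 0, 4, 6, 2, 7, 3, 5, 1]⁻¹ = [1, 8, 4, 6, 2, 7, 3, 5, 0]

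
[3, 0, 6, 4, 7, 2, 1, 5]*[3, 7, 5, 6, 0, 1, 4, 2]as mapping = [0→6, 1→3, 2→4, 3→0, 4→2, 5→5, 6→7, 7→1]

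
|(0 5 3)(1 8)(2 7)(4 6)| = 6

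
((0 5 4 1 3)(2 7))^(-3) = (0 4 3 5 1)(2 7)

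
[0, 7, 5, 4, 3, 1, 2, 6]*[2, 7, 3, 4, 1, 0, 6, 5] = [2, 5, 0, 1, 4, 7, 3, 6]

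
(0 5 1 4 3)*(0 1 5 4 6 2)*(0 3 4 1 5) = (0 1 6 2 3 5) 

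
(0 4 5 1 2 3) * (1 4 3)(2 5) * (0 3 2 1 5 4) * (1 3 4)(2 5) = (0 5)(3 4)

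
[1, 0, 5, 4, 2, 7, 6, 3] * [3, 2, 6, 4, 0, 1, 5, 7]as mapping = [0→2, 1→3, 2→1, 3→0, 4→6, 5→7, 6→5, 7→4]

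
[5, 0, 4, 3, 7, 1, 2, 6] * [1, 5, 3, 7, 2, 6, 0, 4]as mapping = [0→6, 1→1, 2→2, 3→7, 4→4, 5→5, 6→3, 7→0]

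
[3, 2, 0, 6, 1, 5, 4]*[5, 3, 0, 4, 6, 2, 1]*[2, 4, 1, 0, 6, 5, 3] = [6, 2, 5, 4, 0, 1, 3]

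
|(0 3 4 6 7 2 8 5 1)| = 9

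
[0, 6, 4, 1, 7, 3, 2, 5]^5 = [0, 5, 1, 7, 6, 4, 3, 2]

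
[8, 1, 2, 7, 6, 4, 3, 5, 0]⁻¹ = [8, 1, 2, 6, 5, 7, 4, 3, 0]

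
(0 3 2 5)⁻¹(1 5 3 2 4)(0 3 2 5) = (0 2 5 4 1)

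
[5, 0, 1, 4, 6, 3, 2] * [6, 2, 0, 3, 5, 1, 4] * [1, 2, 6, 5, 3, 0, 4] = [2, 4, 6, 0, 3, 5, 1]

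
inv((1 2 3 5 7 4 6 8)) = (1 8 6 4 7 5 3 2)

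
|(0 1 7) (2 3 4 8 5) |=15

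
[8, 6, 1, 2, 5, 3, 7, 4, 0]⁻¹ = [8, 2, 3, 5, 7, 4, 1, 6, 0]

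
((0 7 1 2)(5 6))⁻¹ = (0 2 1 7)(5 6)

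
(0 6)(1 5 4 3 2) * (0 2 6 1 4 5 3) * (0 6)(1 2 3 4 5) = (0 2 5 1 4 6 3)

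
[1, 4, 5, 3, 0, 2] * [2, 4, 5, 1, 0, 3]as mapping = [0→4, 1→0, 2→3, 3→1, 4→2, 5→5]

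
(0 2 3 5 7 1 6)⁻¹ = (0 6 1 7 5 3 2)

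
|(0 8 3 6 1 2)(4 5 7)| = 6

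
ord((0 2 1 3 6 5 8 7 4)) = 9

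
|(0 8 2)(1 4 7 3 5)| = 15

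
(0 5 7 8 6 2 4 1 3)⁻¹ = (0 3 1 4 2 6 8 7 5)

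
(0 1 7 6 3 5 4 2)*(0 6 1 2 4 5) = (0 2 6 3)(1 7)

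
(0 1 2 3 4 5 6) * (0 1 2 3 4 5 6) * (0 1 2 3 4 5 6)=(0 3 6 2 5 1 4)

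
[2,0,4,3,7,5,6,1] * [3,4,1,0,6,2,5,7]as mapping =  [0→1,1→3,2→6,3→0,4→7,5→2,6→5,7→4]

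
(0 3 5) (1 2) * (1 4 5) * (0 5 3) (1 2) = (2 4 3) 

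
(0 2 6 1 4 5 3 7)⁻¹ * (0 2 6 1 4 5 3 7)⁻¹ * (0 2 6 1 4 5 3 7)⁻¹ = (0 5 6 7 4 2 3 1)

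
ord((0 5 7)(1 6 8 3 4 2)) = 6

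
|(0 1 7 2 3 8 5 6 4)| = 9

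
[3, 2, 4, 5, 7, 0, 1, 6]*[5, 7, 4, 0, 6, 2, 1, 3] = [0, 4, 6, 2, 3, 5, 7, 1]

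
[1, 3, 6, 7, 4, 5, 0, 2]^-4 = [3, 7, 0, 2, 4, 5, 1, 6]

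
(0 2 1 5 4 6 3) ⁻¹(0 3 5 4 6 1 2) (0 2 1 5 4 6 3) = (0 4 6 3 5 1 2) 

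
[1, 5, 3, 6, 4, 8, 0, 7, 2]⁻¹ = [6, 0, 8, 2, 4, 1, 3, 7, 5]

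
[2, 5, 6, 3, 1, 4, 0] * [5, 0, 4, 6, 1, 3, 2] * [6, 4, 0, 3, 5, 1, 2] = [5, 3, 0, 2, 6, 4, 1]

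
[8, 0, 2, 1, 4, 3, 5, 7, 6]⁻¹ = [1, 3, 2, 5, 4, 6, 8, 7, 0]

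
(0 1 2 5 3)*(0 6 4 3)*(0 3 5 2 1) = (3 6 4 5)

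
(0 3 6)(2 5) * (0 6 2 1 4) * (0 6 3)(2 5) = (1 4 6 3 5)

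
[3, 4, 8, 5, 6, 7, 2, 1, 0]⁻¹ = [8, 7, 6, 0, 1, 3, 4, 5, 2]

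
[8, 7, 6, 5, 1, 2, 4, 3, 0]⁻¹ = [8, 4, 5, 7, 6, 3, 2, 1, 0]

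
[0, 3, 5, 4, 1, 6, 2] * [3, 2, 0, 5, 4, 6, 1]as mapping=[0→3, 1→5, 2→6, 3→4, 4→2, 5→1, 6→0]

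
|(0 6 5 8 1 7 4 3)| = 8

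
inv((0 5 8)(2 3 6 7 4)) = (0 8 5)(2 4 7 6 3)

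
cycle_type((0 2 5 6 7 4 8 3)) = 8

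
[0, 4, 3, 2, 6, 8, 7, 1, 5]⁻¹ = [0, 7, 3, 2, 1, 8, 4, 6, 5]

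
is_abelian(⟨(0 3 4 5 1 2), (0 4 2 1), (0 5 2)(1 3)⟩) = no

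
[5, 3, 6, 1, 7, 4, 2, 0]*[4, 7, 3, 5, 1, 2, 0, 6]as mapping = [0→2, 1→5, 2→0, 3→7, 4→6, 5→1, 6→3, 7→4]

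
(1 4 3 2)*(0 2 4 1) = (0 2)(3 4)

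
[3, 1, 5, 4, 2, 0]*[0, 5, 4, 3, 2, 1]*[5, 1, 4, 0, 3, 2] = [0, 2, 1, 4, 3, 5]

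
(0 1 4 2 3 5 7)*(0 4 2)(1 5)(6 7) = (0 5 6 7 4)(1 2 3)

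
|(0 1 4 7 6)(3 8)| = 10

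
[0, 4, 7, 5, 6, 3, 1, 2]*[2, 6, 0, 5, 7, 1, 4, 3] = [2, 7, 3, 1, 4, 5, 6, 0]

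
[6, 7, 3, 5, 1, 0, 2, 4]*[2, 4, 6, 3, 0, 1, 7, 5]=[7, 5, 3, 1, 4, 2, 6, 0]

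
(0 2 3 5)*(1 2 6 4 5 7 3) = (0 6 4 5)(1 2)(3 7)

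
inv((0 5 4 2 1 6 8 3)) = (0 3 8 6 1 2 4 5)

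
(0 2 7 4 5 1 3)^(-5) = (0 7 5 3 2 4 1)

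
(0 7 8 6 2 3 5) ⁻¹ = (0 5 3 2 6 8 7) 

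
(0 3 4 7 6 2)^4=(0 6 4)(2 7 3)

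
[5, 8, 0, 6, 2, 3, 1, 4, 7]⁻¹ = [2, 6, 4, 5, 7, 0, 3, 8, 1]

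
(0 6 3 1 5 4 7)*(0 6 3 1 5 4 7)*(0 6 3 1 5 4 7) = (0 1 7 3 4 6 5)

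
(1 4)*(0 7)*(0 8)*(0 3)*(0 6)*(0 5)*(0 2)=(0 7 8 3 6 5 2)(1 4)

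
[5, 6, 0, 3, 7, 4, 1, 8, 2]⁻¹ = [2, 6, 8, 3, 5, 0, 1, 4, 7]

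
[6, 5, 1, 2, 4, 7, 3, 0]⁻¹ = [7, 2, 3, 6, 4, 1, 0, 5]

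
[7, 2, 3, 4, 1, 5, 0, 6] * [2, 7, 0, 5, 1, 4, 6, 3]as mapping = [0→3, 1→0, 2→5, 3→1, 4→7, 5→4, 6→2, 7→6]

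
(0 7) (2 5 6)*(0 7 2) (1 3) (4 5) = (0 2 4 5 6) (1 3) 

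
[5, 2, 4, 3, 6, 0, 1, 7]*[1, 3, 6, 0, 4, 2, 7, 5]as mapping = [0→2, 1→6, 2→4, 3→0, 4→7, 5→1, 6→3, 7→5]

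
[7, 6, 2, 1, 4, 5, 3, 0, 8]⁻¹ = [7, 3, 2, 6, 4, 5, 1, 0, 8]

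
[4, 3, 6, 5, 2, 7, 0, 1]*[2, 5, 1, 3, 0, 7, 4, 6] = [0, 3, 4, 7, 1, 6, 2, 5]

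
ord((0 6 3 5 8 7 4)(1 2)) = 14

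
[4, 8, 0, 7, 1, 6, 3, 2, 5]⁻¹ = [2, 4, 7, 6, 0, 8, 5, 3, 1]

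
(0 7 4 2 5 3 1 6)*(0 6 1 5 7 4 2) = (0 4)(2 7)(3 5)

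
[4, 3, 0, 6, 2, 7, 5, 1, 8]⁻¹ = [2, 7, 4, 1, 0, 6, 3, 5, 8]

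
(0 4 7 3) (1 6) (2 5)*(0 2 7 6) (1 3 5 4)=(0 1) (2 4 6 3) (5 7) 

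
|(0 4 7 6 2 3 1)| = 7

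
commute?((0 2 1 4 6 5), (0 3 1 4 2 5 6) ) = no:(0 2 1 4 6 5)*(0 3 1 4 2 5 6) = (0 5 3 1 2 4), (0 3 1 4 2 5 6)*(0 2 1 4 6 5) = (0 3 4 1 6 2) 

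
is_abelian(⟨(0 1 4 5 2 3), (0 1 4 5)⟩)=no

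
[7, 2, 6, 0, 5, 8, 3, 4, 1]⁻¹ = [3, 8, 1, 6, 7, 4, 2, 0, 5]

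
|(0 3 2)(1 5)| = 6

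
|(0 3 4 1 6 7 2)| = 7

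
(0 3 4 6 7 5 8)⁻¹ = (0 8 5 7 6 4 3)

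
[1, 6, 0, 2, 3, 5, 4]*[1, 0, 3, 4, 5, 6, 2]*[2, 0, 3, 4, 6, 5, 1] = [2, 3, 0, 4, 6, 1, 5]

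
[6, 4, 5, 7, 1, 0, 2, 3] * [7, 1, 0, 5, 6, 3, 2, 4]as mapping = [0→2, 1→6, 2→3, 3→4, 4→1, 5→7, 6→0, 7→5]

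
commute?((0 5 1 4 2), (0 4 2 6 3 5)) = no:(0 5 1 4 2)*(0 4 2 6 3 5) = (1 2 4 6 3 5), (0 4 2 6 3 5)*(0 5 1 4 2) = (0 2 6 3 1 4)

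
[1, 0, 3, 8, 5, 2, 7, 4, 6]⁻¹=[1, 0, 5, 2, 7, 4, 8, 6, 3]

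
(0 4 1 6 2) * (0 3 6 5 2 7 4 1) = (0 1 5 2 3 6 7 4)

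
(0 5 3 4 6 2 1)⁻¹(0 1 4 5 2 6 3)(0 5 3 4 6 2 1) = (0 6 3 1 2 4 5)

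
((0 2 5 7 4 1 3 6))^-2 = (0 3 4 5)(1 7 2 6)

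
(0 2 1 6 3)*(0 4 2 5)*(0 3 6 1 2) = (0 5 3 4)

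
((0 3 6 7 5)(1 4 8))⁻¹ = (0 5 7 6 3)(1 8 4)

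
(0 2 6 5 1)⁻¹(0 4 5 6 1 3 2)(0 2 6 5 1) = (0 3 6 2 4 1 5)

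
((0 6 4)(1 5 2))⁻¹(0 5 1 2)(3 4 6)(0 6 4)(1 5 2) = (0 4 3)(1 6 2 5)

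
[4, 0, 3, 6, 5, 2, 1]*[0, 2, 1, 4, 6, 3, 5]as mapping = [0→6, 1→0, 2→4, 3→5, 4→3, 5→1, 6→2]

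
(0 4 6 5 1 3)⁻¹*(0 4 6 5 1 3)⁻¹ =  (0 1 6)(3 5 4)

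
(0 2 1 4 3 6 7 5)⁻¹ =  (0 5 7 6 3 4 1 2)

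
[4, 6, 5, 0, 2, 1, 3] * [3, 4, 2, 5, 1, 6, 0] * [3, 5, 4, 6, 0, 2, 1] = [5, 3, 1, 6, 4, 0, 2]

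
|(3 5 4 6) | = 4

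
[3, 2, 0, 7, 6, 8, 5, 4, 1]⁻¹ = [2, 8, 1, 0, 7, 6, 4, 3, 5]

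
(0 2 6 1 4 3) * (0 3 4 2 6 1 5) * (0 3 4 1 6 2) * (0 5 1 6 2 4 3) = (0 4 6 1 5)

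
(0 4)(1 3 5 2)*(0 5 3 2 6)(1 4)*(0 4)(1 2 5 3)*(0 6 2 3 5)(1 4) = (0 3 4 5 2 6 1)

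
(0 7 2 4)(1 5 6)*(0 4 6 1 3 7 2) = (0 2 6 3 7)(1 5)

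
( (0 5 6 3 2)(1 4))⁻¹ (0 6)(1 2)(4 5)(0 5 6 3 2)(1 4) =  (0 4)(1 6)(3 5)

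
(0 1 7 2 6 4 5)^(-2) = (0 4 2 1 5 6 7)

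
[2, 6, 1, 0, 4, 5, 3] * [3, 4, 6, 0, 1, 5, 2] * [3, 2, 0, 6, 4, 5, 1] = [1, 0, 4, 6, 2, 5, 3]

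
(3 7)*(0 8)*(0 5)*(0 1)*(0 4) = (0 8 5 1 4) (3 7) 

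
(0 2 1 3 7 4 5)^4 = (0 7 2 4 1 5 3)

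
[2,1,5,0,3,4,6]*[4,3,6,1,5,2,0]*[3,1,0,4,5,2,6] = [6,4,0,5,1,2,3]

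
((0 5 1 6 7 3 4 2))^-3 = (0 3 1 2 7 5 4 6)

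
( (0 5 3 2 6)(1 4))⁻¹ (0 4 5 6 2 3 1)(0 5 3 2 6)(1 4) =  (0 6 2 4 5 1 3)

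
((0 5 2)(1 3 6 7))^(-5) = (0 5 2)(1 7 6 3)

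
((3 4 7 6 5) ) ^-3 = (3 7 5 4 6) 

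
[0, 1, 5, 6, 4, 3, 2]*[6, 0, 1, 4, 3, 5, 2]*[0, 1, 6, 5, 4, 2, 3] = [3, 0, 2, 6, 5, 4, 1] 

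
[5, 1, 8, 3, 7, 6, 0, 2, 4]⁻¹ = [6, 1, 7, 3, 8, 0, 5, 4, 2]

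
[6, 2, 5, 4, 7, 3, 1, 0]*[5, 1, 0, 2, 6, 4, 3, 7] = [3, 0, 4, 6, 7, 2, 1, 5]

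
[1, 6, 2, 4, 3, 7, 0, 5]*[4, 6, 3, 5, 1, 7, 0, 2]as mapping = [0→6, 1→0, 2→3, 3→1, 4→5, 5→2, 6→4, 7→7]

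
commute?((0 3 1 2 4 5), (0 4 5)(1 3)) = no:(0 3 1 2 4 5) * (0 4 5)(1 3) = (0 1 2 5 4), (0 4 5)(1 3) * (0 3 1 2 4 5) = (0 5 3 2 4)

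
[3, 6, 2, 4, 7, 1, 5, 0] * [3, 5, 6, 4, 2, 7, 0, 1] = [4, 0, 6, 2, 1, 5, 7, 3]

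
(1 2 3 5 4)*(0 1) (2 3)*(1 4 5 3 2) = (0 4) (1 2) 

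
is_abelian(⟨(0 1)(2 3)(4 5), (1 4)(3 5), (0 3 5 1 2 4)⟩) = no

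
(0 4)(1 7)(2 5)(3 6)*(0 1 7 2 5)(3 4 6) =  (0 6 4 1 2)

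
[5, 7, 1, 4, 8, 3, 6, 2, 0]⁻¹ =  [8, 2, 7, 5, 3, 0, 6, 1, 4]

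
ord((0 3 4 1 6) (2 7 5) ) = 15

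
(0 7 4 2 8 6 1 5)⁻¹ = (0 5 1 6 8 2 4 7)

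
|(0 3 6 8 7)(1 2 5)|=15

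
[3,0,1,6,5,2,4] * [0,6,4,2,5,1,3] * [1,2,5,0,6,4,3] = [5,1,3,0,2,6,4]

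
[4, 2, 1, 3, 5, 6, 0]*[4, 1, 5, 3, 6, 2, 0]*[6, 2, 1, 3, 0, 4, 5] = [5, 4, 2, 3, 1, 6, 0]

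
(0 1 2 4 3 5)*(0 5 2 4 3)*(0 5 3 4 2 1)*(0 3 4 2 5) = (0 3 1 5 4) 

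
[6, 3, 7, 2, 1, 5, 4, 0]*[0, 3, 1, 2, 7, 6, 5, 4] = [5, 2, 4, 1, 3, 6, 7, 0]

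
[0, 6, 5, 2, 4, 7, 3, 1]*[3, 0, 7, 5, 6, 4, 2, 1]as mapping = [0→3, 1→2, 2→4, 3→7, 4→6, 5→1, 6→5, 7→0]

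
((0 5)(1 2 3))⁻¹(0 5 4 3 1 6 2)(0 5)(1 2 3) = (0 4 1 2 6 3 5)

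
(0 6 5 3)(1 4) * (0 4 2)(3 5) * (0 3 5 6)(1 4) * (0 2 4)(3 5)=(0 2 5 6 3 1 4)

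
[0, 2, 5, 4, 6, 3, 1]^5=[0, 6, 1, 5, 3, 2, 4]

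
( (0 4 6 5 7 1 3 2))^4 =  (0 7)(1 4)(2 5)(3 6)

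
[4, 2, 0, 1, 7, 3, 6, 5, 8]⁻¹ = [2, 3, 1, 5, 0, 7, 6, 4, 8]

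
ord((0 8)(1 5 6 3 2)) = 10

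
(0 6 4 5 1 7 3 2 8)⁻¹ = (0 8 2 3 7 1 5 4 6)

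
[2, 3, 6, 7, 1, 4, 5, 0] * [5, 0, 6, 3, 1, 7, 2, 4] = [6, 3, 2, 4, 0, 1, 7, 5]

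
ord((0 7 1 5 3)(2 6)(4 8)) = 10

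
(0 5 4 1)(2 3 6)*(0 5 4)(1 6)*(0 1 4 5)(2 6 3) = (0 5 1)(3 4)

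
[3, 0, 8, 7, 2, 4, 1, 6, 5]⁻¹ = [1, 6, 4, 0, 5, 8, 7, 3, 2]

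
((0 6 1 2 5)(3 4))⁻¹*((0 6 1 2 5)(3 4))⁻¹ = (0 2 6 5 1)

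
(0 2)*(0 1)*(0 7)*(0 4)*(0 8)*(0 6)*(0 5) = (0 2 1 7 4 8 6 5)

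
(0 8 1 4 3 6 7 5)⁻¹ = (0 5 7 6 3 4 1 8)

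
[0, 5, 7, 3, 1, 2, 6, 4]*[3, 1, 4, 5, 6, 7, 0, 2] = [3, 7, 2, 5, 1, 4, 0, 6]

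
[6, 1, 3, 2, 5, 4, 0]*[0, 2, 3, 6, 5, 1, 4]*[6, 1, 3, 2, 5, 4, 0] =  [5, 3, 0, 2, 1, 4, 6]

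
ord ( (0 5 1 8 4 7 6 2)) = 8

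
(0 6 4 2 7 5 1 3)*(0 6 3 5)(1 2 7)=(0 3 6 4 7)(1 5 2)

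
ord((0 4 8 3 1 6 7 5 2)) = 9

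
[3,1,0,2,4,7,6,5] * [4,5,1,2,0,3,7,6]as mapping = [0→2,1→5,2→4,3→1,4→0,5→6,6→7,7→3]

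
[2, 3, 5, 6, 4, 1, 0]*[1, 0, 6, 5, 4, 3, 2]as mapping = [0→6, 1→5, 2→3, 3→2, 4→4, 5→0, 6→1]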